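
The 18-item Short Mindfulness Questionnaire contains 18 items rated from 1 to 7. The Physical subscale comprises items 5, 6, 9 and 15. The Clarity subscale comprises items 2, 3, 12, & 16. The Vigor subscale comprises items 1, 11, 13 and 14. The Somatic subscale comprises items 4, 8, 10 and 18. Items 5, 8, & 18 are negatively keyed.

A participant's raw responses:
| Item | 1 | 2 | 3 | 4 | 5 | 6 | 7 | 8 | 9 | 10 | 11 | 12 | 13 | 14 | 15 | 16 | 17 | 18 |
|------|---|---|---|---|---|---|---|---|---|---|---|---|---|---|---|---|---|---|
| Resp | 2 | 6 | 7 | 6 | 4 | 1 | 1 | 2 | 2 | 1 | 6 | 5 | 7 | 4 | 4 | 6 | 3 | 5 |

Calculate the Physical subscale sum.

Physical items: 5, 6, 9, 15.
Of these, item 5 is negatively keyed; reversed = (1+7) − raw = 8 − raw.
  item 5: 8 − 4 = 4
  item 6: 1
  item 9: 2
  item 15: 4
Sum = 4 + 1 + 2 + 4 = 11

11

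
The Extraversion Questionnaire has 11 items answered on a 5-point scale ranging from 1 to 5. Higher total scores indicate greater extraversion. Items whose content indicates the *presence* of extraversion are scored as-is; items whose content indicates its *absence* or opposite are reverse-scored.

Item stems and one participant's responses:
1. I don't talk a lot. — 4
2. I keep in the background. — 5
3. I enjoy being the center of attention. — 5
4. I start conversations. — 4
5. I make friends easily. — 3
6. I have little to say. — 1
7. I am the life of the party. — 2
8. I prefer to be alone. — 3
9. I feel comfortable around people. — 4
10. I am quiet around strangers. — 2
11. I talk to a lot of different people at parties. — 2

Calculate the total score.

35

Items 1, 2, 6, 8, 10 describe the absence/opposite of extraversion → reverse-score.
on a 1–5 scale, reversed = 6 − raw.
  item 1: 6 − 4 = 2
  item 2: 6 − 5 = 1
  item 3: 5
  item 4: 4
  item 5: 3
  item 6: 6 − 1 = 5
  item 7: 2
  item 8: 6 − 3 = 3
  item 9: 4
  item 10: 6 − 2 = 4
  item 11: 2
Total = 2 + 1 + 5 + 4 + 3 + 5 + 2 + 3 + 4 + 4 + 2 = 35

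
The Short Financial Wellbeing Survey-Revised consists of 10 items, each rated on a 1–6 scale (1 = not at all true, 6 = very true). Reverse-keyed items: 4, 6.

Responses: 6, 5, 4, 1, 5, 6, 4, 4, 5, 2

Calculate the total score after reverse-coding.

Apply reverse scoring (reversed = (1+6) − raw = 7 − raw):
  item 4: 7 − 1 = 6
  item 6: 7 − 6 = 1
Scored responses: 6, 5, 4, 6, 5, 1, 4, 4, 5, 2
Total = 6 + 5 + 4 + 6 + 5 + 1 + 4 + 4 + 5 + 2 = 42

42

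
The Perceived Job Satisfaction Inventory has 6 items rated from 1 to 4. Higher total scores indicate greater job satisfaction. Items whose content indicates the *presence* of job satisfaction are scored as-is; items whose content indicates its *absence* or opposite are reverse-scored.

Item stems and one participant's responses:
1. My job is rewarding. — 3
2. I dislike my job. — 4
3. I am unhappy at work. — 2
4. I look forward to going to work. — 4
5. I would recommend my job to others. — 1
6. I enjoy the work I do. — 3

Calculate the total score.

Items 2, 3 describe the absence/opposite of job satisfaction → reverse-score.
reverse-coded value = 5 − response.
  item 1: 3
  item 2: 5 − 4 = 1
  item 3: 5 − 2 = 3
  item 4: 4
  item 5: 1
  item 6: 3
Total = 3 + 1 + 3 + 4 + 1 + 3 = 15

15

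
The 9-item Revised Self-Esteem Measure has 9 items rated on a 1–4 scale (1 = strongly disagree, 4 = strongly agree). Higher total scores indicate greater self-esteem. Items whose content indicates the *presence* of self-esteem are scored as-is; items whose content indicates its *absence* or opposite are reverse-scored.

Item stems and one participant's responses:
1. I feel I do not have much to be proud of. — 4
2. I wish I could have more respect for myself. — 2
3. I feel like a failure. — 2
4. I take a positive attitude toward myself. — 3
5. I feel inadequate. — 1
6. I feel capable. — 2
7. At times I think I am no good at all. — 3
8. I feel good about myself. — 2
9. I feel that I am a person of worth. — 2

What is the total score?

Items 1, 2, 3, 5, 7 describe the absence/opposite of self-esteem → reverse-score.
on a 1–4 scale, reversed = 5 − raw.
  item 1: 5 − 4 = 1
  item 2: 5 − 2 = 3
  item 3: 5 − 2 = 3
  item 4: 3
  item 5: 5 − 1 = 4
  item 6: 2
  item 7: 5 − 3 = 2
  item 8: 2
  item 9: 2
Total = 1 + 3 + 3 + 3 + 4 + 2 + 2 + 2 + 2 = 22

22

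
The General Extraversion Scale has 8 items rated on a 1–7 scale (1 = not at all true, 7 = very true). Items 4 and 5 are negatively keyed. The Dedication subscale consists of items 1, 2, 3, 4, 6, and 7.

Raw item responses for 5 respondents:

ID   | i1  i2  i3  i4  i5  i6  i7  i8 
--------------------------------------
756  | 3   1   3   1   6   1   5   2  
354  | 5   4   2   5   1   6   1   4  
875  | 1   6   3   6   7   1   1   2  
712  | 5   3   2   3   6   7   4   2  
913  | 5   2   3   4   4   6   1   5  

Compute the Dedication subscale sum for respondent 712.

Respondent 712 raw: 5, 3, 2, 3, 6, 7, 4, 2.
Dedication items: 1, 2, 3, 4, 6, 7.
Reverse-coded (reversed = (1+7) − raw = 8 − raw):
  item 1: 5
  item 2: 3
  item 3: 2
  item 4: 8 − 3 = 5
  item 6: 7
  item 7: 4
Sum = 5 + 3 + 2 + 5 + 7 + 4 = 26

26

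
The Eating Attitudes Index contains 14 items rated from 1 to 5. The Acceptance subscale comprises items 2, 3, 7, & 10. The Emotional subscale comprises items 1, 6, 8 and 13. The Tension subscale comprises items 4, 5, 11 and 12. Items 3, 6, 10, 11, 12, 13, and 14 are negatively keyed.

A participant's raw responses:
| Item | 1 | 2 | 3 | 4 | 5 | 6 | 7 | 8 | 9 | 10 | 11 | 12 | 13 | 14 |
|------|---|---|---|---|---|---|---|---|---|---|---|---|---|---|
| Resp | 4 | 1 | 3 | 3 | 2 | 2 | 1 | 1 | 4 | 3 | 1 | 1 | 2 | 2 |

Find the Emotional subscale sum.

Emotional items: 1, 6, 8, 13.
Of these, items 6 & 13 are negatively keyed; reverse-coded value = 6 − response.
  item 1: 4
  item 6: 6 − 2 = 4
  item 8: 1
  item 13: 6 − 2 = 4
Sum = 4 + 4 + 1 + 4 = 13

13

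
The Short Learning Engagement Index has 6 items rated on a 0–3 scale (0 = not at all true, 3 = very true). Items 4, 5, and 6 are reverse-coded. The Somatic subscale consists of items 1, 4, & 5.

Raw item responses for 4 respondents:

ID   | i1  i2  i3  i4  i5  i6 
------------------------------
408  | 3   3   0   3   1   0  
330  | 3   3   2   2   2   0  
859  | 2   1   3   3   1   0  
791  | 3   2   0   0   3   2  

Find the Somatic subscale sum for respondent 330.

5

Respondent 330 raw: 3, 3, 2, 2, 2, 0.
Somatic items: 1, 4, 5.
Reverse-coded (on a 0–3 scale, reversed = 3 − raw):
  item 1: 3
  item 4: 3 − 2 = 1
  item 5: 3 − 2 = 1
Sum = 3 + 1 + 1 = 5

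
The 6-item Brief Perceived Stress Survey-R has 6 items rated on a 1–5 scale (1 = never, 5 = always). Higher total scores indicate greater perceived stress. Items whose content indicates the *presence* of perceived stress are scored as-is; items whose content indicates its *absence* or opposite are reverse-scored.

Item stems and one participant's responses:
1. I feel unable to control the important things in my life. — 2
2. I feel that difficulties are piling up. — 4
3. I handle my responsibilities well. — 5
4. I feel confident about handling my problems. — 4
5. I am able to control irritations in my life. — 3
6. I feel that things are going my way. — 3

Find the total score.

Items 3, 4, 5, 6 describe the absence/opposite of perceived stress → reverse-score.
on a 1–5 scale, reversed = 6 − raw.
  item 1: 2
  item 2: 4
  item 3: 6 − 5 = 1
  item 4: 6 − 4 = 2
  item 5: 6 − 3 = 3
  item 6: 6 − 3 = 3
Total = 2 + 4 + 1 + 2 + 3 + 3 = 15

15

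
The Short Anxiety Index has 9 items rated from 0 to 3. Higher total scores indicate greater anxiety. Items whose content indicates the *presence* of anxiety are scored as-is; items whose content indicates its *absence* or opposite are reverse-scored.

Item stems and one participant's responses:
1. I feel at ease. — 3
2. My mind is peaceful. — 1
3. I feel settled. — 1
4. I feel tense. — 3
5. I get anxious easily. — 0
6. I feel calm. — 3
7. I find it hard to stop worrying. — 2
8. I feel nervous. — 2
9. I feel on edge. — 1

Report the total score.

12

Items 1, 2, 3, 6 describe the absence/opposite of anxiety → reverse-score.
on a 0–3 scale, reversed = 3 − raw.
  item 1: 3 − 3 = 0
  item 2: 3 − 1 = 2
  item 3: 3 − 1 = 2
  item 4: 3
  item 5: 0
  item 6: 3 − 3 = 0
  item 7: 2
  item 8: 2
  item 9: 1
Total = 0 + 2 + 2 + 3 + 0 + 0 + 2 + 2 + 1 = 12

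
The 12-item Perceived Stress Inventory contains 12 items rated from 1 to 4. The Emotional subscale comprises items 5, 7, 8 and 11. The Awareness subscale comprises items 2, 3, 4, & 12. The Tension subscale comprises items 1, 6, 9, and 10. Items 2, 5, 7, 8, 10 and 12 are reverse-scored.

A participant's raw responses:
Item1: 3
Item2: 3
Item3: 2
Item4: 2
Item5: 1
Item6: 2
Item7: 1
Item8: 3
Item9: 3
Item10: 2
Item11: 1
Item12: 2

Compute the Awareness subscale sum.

9

Awareness items: 2, 3, 4, 12.
Of these, items 2 and 12 are reverse-scored; reverse-coded value = 5 − response.
  item 2: 5 − 3 = 2
  item 3: 2
  item 4: 2
  item 12: 5 − 2 = 3
Sum = 2 + 2 + 2 + 3 = 9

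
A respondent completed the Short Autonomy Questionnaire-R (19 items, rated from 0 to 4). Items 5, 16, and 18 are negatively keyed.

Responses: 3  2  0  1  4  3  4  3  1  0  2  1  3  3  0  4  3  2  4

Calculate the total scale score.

35

Reversing items 5, 16 and 18 with 4 − raw:
Total = 3 + 2 + 0 + 1 + (4−4) + 3 + 4 + 3 + 1 + 0 + 2 + 1 + 3 + 3 + 0 + (4−4) + 3 + (4−2) + 4
      = 3 + 2 + 0 + 1 + 0 + 3 + 4 + 3 + 1 + 0 + 2 + 1 + 3 + 3 + 0 + 0 + 3 + 2 + 4 = 35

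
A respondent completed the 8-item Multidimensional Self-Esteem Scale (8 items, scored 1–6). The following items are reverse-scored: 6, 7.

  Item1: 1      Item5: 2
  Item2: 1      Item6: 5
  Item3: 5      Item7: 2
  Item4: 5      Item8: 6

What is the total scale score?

Reversing items 6 and 7 with 7 − raw:
Total = 1 + 1 + 5 + 5 + 2 + (7−5) + (7−2) + 6
      = 1 + 1 + 5 + 5 + 2 + 2 + 5 + 6 = 27

27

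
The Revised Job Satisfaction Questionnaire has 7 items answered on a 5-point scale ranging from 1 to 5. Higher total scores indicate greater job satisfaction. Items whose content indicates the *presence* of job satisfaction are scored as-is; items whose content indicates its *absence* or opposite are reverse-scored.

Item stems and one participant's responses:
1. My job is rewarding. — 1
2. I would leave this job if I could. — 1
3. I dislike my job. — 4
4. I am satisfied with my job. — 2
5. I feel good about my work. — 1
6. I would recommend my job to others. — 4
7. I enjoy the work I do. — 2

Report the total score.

17

Items 2, 3 describe the absence/opposite of job satisfaction → reverse-score.
reversed = (1+5) − raw = 6 − raw.
  item 1: 1
  item 2: 6 − 1 = 5
  item 3: 6 − 4 = 2
  item 4: 2
  item 5: 1
  item 6: 4
  item 7: 2
Total = 1 + 5 + 2 + 2 + 1 + 4 + 2 = 17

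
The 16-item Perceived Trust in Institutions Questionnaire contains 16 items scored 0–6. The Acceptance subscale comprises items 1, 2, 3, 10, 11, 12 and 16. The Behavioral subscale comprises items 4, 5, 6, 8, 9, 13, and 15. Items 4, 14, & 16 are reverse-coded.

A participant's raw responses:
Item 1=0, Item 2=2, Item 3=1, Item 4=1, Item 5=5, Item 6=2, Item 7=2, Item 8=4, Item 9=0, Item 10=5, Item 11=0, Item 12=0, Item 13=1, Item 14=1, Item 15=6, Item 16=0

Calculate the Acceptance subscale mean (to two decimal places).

Acceptance items: 1, 2, 3, 10, 11, 12, 16.
Of these, item 16 is reverse-coded; reverse-coded value = 6 − response.
  item 1: 0
  item 2: 2
  item 3: 1
  item 10: 5
  item 11: 0
  item 12: 0
  item 16: 6 − 0 = 6
Sum = 0 + 2 + 1 + 5 + 0 + 0 + 6 = 14
Mean = 14 / 7 = 2.00

2.00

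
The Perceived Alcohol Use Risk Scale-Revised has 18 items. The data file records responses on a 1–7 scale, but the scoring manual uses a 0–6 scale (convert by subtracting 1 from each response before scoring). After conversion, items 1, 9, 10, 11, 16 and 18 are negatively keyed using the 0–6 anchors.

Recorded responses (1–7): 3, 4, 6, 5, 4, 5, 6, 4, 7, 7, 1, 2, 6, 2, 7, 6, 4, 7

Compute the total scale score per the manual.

Convert to 0–6: 2, 3, 5, 4, 3, 4, 5, 3, 6, 6, 0, 1, 5, 1, 6, 5, 3, 6
Reverse-coded (on a 0–6 scale, reversed = 6 − raw):
  item 1: 6 − 2 = 4
  item 9: 6 − 6 = 0
  item 10: 6 − 6 = 0
  item 11: 6 − 0 = 6
  item 16: 6 − 5 = 1
  item 18: 6 − 6 = 0
Scored: 4, 3, 5, 4, 3, 4, 5, 3, 0, 0, 6, 1, 5, 1, 6, 1, 3, 0
Total = 54

54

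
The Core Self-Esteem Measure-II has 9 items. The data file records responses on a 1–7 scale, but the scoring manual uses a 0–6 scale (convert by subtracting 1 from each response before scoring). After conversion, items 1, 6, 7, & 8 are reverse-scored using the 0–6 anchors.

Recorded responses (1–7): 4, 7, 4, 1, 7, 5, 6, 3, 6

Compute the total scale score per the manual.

Convert to 0–6: 3, 6, 3, 0, 6, 4, 5, 2, 5
Reverse-coded (reverse-coded value = 6 − response):
  item 1: 6 − 3 = 3
  item 6: 6 − 4 = 2
  item 7: 6 − 5 = 1
  item 8: 6 − 2 = 4
Scored: 3, 6, 3, 0, 6, 2, 1, 4, 5
Total = 30

30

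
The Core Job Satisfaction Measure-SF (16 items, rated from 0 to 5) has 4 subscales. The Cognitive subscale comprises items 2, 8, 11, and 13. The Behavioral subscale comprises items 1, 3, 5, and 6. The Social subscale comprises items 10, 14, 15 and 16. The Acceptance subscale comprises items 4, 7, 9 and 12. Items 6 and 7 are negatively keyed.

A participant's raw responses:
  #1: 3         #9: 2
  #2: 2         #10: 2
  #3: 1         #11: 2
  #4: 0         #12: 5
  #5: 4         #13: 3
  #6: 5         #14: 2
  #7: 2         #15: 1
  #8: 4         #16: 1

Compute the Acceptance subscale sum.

10

Acceptance items: 4, 7, 9, 12.
Of these, item 7 is negatively keyed; on a 0–5 scale, reversed = 5 − raw.
  item 4: 0
  item 7: 5 − 2 = 3
  item 9: 2
  item 12: 5
Sum = 0 + 3 + 2 + 5 = 10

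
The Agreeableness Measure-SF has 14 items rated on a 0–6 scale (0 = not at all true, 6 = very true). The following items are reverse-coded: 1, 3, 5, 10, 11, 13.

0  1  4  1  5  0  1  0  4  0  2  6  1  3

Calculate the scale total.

Apply reverse scoring (on a 0–6 scale, reversed = 6 − raw):
  item 1: 6 − 0 = 6
  item 3: 6 − 4 = 2
  item 5: 6 − 5 = 1
  item 10: 6 − 0 = 6
  item 11: 6 − 2 = 4
  item 13: 6 − 1 = 5
Scored items: 6, 1, 2, 1, 1, 0, 1, 0, 4, 6, 4, 6, 5, 3
Total = 6 + 1 + 2 + 1 + 1 + 0 + 1 + 0 + 4 + 6 + 4 + 6 + 5 + 3 = 40

40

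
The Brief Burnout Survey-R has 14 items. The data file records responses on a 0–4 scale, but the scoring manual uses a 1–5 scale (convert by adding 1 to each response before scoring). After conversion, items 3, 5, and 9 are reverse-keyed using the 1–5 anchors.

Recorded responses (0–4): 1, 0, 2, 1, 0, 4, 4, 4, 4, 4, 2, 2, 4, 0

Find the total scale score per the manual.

Convert to 1–5: 2, 1, 3, 2, 1, 5, 5, 5, 5, 5, 3, 3, 5, 1
Reverse-coded (on a 1–5 scale, reversed = 6 − raw):
  item 3: 6 − 3 = 3
  item 5: 6 − 1 = 5
  item 9: 6 − 5 = 1
Scored: 2, 1, 3, 2, 5, 5, 5, 5, 1, 5, 3, 3, 5, 1
Total = 46

46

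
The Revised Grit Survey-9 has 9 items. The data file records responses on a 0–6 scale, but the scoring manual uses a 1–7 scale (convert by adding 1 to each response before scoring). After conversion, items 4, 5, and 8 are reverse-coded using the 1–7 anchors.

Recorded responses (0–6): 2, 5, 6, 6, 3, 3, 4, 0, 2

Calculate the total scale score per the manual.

Convert to 1–7: 3, 6, 7, 7, 4, 4, 5, 1, 3
Reverse-coded (on a 1–7 scale, reversed = 8 − raw):
  item 4: 8 − 7 = 1
  item 5: 8 − 4 = 4
  item 8: 8 − 1 = 7
Scored: 3, 6, 7, 1, 4, 4, 5, 7, 3
Total = 40

40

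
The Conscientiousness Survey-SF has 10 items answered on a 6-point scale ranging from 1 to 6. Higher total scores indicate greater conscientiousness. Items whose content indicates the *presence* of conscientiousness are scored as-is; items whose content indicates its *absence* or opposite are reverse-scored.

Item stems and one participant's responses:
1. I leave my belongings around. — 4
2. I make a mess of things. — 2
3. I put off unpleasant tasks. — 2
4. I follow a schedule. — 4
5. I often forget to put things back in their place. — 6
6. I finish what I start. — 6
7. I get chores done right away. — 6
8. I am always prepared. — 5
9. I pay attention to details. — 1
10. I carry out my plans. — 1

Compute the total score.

37

Items 1, 2, 3, 5 describe the absence/opposite of conscientiousness → reverse-score.
reversed = (1+6) − raw = 7 − raw.
  item 1: 7 − 4 = 3
  item 2: 7 − 2 = 5
  item 3: 7 − 2 = 5
  item 4: 4
  item 5: 7 − 6 = 1
  item 6: 6
  item 7: 6
  item 8: 5
  item 9: 1
  item 10: 1
Total = 3 + 5 + 5 + 4 + 1 + 6 + 6 + 5 + 1 + 1 = 37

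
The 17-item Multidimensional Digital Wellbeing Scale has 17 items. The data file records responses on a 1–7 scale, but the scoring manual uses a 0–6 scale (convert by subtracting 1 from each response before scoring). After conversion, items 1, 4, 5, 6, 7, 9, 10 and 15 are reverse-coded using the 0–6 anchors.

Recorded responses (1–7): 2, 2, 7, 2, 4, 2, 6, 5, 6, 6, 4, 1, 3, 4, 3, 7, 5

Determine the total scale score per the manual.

Convert to 0–6: 1, 1, 6, 1, 3, 1, 5, 4, 5, 5, 3, 0, 2, 3, 2, 6, 4
Reverse-coded (reversed = (0+6) − raw = 6 − raw):
  item 1: 6 − 1 = 5
  item 4: 6 − 1 = 5
  item 5: 6 − 3 = 3
  item 6: 6 − 1 = 5
  item 7: 6 − 5 = 1
  item 9: 6 − 5 = 1
  item 10: 6 − 5 = 1
  item 15: 6 − 2 = 4
Scored: 5, 1, 6, 5, 3, 5, 1, 4, 1, 1, 3, 0, 2, 3, 4, 6, 4
Total = 54

54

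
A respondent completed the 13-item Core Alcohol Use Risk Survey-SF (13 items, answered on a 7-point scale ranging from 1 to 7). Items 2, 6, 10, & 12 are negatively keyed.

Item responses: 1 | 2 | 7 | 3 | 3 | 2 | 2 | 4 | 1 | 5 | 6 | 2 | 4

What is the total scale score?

52

Negatively keyed items use 8 − raw:
  item 2: 8 − 2 = 6
  item 6: 8 − 2 = 6
  item 10: 8 − 5 = 3
  item 12: 8 − 2 = 6
Scored responses: 1, 6, 7, 3, 3, 6, 2, 4, 1, 3, 6, 6, 4
Total = 1 + 6 + 7 + 3 + 3 + 6 + 2 + 4 + 1 + 3 + 6 + 6 + 4 = 52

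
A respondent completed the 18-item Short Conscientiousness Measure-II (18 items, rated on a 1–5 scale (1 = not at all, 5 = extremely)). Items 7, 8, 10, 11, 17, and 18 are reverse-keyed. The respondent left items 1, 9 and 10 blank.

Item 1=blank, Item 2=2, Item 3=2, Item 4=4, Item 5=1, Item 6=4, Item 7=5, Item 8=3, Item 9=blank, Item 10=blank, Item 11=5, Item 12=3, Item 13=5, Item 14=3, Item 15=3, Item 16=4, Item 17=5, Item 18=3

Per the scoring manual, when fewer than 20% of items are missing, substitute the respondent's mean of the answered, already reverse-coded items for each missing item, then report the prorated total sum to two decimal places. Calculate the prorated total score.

Reverse-coded (reversed = (1+5) − raw = 6 − raw):
  item 7: 6 − 5 = 1
  item 8: 6 − 3 = 3
  item 11: 6 − 5 = 1
  item 17: 6 − 5 = 1
  item 18: 6 − 3 = 3
Completed scored items (15 of 18): 2, 2, 4, 1, 4, 1, 3, 1, 3, 5, 3, 3, 4, 1, 3; sum = 40.
Person mean = 40 / 15 ≈ 2.6667
Prorated total = (40 / 15) × 18 = 48.00 (to 2 dp)

48.00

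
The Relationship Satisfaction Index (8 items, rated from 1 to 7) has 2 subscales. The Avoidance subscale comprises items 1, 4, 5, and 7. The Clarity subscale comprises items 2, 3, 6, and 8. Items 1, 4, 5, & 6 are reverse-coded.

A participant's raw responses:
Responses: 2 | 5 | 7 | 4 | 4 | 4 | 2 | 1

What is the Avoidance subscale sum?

16

Avoidance items: 1, 4, 5, 7.
Of these, items 1, 4, & 5 are reverse-coded; reverse-coded value = 8 − response.
  item 1: 8 − 2 = 6
  item 4: 8 − 4 = 4
  item 5: 8 − 4 = 4
  item 7: 2
Sum = 6 + 4 + 4 + 2 = 16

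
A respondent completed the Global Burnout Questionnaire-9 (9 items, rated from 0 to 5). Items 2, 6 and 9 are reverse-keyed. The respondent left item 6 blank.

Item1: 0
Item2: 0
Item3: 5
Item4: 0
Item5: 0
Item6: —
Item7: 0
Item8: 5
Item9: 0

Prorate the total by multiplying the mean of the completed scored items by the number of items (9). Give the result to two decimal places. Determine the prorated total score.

22.50

Reverse-coded (reversed = (0+5) − raw = 5 − raw):
  item 2: 5 − 0 = 5
  item 9: 5 − 0 = 5
Completed scored items (8 of 9): 0, 5, 5, 0, 0, 0, 5, 5; sum = 20.
Person mean = 20 / 8 ≈ 2.5000
Prorated total = (20 / 8) × 9 = 22.50 (to 2 dp)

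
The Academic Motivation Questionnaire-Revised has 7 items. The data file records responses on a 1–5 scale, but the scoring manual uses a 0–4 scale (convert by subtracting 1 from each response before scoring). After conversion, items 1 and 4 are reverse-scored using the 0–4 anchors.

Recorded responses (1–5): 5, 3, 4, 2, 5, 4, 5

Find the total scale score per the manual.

19

Convert to 0–4: 4, 2, 3, 1, 4, 3, 4
Reverse-coded (reverse-coded value = 4 − response):
  item 1: 4 − 4 = 0
  item 4: 4 − 1 = 3
Scored: 0, 2, 3, 3, 4, 3, 4
Total = 19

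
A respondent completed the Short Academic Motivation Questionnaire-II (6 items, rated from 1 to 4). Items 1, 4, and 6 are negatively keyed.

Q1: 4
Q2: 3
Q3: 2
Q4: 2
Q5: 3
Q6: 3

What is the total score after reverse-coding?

14

Reverse-coded items (reversed = (1+4) − raw = 5 − raw):
  item 1: 5 − 4 = 1
  item 4: 5 − 2 = 3
  item 6: 5 − 3 = 2
After reverse-coding: 1, 3, 2, 3, 3, 2
Total = 1 + 3 + 2 + 3 + 3 + 2 = 14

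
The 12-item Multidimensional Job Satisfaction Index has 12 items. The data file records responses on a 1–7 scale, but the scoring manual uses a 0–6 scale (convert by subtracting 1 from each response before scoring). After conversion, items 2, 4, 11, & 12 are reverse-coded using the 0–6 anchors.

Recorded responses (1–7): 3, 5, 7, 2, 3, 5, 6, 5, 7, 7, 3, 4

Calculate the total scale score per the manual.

Convert to 0–6: 2, 4, 6, 1, 2, 4, 5, 4, 6, 6, 2, 3
Reverse-coded (reversed = (0+6) − raw = 6 − raw):
  item 2: 6 − 4 = 2
  item 4: 6 − 1 = 5
  item 11: 6 − 2 = 4
  item 12: 6 − 3 = 3
Scored: 2, 2, 6, 5, 2, 4, 5, 4, 6, 6, 4, 3
Total = 49

49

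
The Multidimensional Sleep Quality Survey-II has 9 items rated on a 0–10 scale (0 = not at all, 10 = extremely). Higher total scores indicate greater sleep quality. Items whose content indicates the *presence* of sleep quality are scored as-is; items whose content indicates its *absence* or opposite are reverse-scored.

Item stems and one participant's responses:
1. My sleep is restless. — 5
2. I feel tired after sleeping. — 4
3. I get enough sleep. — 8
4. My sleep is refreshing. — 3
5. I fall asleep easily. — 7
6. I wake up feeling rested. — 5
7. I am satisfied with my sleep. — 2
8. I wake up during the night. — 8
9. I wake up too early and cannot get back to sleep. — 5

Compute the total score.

Items 1, 2, 8, 9 describe the absence/opposite of sleep quality → reverse-score.
reverse-coded value = 10 − response.
  item 1: 10 − 5 = 5
  item 2: 10 − 4 = 6
  item 3: 8
  item 4: 3
  item 5: 7
  item 6: 5
  item 7: 2
  item 8: 10 − 8 = 2
  item 9: 10 − 5 = 5
Total = 5 + 6 + 8 + 3 + 7 + 5 + 2 + 2 + 5 = 43

43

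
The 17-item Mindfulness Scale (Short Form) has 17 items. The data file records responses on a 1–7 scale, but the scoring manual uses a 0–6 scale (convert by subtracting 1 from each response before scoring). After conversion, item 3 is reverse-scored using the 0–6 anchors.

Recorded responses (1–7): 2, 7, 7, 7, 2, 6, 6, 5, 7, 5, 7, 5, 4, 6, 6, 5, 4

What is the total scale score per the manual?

Convert to 0–6: 1, 6, 6, 6, 1, 5, 5, 4, 6, 4, 6, 4, 3, 5, 5, 4, 3
Reverse-coded (on a 0–6 scale, reversed = 6 − raw):
  item 3: 6 − 6 = 0
Scored: 1, 6, 0, 6, 1, 5, 5, 4, 6, 4, 6, 4, 3, 5, 5, 4, 3
Total = 68

68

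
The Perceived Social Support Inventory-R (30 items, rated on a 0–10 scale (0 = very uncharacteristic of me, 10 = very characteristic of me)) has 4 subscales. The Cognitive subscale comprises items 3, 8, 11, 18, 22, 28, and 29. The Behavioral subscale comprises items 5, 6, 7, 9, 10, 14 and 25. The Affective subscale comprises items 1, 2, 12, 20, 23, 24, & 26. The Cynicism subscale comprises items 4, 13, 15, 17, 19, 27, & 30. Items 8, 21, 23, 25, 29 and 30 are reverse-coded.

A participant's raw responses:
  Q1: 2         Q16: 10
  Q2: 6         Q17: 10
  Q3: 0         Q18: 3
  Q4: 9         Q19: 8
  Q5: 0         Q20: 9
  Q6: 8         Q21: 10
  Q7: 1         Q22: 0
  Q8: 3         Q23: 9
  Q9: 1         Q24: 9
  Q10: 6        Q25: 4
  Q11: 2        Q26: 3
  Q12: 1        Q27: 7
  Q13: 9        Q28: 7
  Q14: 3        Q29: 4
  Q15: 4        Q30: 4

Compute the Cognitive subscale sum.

Cognitive items: 3, 8, 11, 18, 22, 28, 29.
Of these, items 8 & 29 are reverse-coded; reversed = (0+10) − raw = 10 − raw.
  item 3: 0
  item 8: 10 − 3 = 7
  item 11: 2
  item 18: 3
  item 22: 0
  item 28: 7
  item 29: 10 − 4 = 6
Sum = 0 + 7 + 2 + 3 + 0 + 7 + 6 = 25

25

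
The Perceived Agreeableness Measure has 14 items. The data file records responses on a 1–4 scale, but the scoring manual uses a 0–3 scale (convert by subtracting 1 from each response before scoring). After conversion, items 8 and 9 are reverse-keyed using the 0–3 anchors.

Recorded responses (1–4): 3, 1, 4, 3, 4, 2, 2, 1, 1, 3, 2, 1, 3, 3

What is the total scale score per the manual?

25

Convert to 0–3: 2, 0, 3, 2, 3, 1, 1, 0, 0, 2, 1, 0, 2, 2
Reverse-coded (reverse-coded value = 3 − response):
  item 8: 3 − 0 = 3
  item 9: 3 − 0 = 3
Scored: 2, 0, 3, 2, 3, 1, 1, 3, 3, 2, 1, 0, 2, 2
Total = 25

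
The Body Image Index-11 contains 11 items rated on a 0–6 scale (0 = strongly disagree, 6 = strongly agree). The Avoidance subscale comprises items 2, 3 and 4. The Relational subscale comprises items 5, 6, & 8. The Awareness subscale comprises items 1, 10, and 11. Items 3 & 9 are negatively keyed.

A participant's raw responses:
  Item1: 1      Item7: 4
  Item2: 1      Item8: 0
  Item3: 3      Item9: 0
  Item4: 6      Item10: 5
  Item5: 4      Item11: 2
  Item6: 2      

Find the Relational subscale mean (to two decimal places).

Relational items: 5, 6, 8.
  item 5: 4
  item 6: 2
  item 8: 0
Sum = 4 + 2 + 0 = 6
Mean = 6 / 3 = 2.00

2.00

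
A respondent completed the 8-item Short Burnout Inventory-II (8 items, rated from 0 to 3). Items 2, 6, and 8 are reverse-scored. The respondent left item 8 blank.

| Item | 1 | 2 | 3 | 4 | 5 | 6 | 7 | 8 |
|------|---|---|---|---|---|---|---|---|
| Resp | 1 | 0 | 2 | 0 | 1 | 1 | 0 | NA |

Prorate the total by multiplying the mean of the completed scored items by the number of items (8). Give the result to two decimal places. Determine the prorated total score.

Reverse-coded (reverse-coded value = 3 − response):
  item 2: 3 − 0 = 3
  item 6: 3 − 1 = 2
Completed scored items (7 of 8): 1, 3, 2, 0, 1, 2, 0; sum = 9.
Person mean = 9 / 7 ≈ 1.2857
Prorated total = (9 / 7) × 8 = 10.29 (to 2 dp)

10.29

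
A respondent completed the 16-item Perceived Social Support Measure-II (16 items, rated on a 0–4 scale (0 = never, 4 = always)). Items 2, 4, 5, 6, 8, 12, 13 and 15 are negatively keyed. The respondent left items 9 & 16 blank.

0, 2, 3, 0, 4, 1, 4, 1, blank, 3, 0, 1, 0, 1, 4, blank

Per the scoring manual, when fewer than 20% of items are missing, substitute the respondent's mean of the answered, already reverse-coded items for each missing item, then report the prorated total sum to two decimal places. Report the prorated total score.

Reverse-coded (on a 0–4 scale, reversed = 4 − raw):
  item 2: 4 − 2 = 2
  item 4: 4 − 0 = 4
  item 5: 4 − 4 = 0
  item 6: 4 − 1 = 3
  item 8: 4 − 1 = 3
  item 12: 4 − 1 = 3
  item 13: 4 − 0 = 4
  item 15: 4 − 4 = 0
Completed scored items (14 of 16): 0, 2, 3, 4, 0, 3, 4, 3, 3, 0, 3, 4, 1, 0; sum = 30.
Person mean = 30 / 14 ≈ 2.1429
Prorated total = (30 / 14) × 16 = 34.29 (to 2 dp)

34.29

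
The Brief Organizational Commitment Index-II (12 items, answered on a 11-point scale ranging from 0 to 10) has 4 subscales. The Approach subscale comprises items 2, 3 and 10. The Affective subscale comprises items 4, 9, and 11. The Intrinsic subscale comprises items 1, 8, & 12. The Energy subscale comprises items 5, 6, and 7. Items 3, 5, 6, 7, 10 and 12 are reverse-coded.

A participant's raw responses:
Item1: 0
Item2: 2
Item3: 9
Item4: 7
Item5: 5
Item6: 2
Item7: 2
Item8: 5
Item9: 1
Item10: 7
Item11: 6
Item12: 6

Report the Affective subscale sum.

14

Affective items: 4, 9, 11.
  item 4: 7
  item 9: 1
  item 11: 6
Sum = 7 + 1 + 6 = 14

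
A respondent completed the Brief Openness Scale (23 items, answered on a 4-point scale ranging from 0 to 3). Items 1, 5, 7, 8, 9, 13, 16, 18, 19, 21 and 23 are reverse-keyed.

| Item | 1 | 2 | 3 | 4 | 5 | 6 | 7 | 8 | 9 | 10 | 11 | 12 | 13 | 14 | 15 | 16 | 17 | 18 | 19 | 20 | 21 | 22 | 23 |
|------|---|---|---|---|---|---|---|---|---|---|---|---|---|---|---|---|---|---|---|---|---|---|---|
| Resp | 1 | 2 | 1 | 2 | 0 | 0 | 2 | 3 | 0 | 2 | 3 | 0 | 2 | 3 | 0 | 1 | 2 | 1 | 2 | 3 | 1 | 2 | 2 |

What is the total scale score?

Apply reverse scoring (reversed = (0+3) − raw = 3 − raw):
  item 1: 3 − 1 = 2
  item 5: 3 − 0 = 3
  item 7: 3 − 2 = 1
  item 8: 3 − 3 = 0
  item 9: 3 − 0 = 3
  item 13: 3 − 2 = 1
  item 16: 3 − 1 = 2
  item 18: 3 − 1 = 2
  item 19: 3 − 2 = 1
  item 21: 3 − 1 = 2
  item 23: 3 − 2 = 1
Scored items: 2, 2, 1, 2, 3, 0, 1, 0, 3, 2, 3, 0, 1, 3, 0, 2, 2, 2, 1, 3, 2, 2, 1
Total = 2 + 2 + 1 + 2 + 3 + 0 + 1 + 0 + 3 + 2 + 3 + 0 + 1 + 3 + 0 + 2 + 2 + 2 + 1 + 3 + 2 + 2 + 1 = 38

38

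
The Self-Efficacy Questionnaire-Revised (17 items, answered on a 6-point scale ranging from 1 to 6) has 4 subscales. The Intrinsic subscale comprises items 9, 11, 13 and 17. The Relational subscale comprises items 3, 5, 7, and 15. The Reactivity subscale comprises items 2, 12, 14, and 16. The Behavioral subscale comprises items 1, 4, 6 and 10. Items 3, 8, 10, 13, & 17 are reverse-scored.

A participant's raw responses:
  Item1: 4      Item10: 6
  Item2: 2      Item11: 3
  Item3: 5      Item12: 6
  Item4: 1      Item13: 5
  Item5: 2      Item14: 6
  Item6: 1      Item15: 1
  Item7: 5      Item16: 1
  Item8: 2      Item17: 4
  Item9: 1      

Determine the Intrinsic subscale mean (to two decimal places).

Intrinsic items: 9, 11, 13, 17.
Of these, items 13 & 17 are reverse-scored; reversed = (1+6) − raw = 7 − raw.
  item 9: 1
  item 11: 3
  item 13: 7 − 5 = 2
  item 17: 7 − 4 = 3
Sum = 1 + 3 + 2 + 3 = 9
Mean = 9 / 4 = 2.25

2.25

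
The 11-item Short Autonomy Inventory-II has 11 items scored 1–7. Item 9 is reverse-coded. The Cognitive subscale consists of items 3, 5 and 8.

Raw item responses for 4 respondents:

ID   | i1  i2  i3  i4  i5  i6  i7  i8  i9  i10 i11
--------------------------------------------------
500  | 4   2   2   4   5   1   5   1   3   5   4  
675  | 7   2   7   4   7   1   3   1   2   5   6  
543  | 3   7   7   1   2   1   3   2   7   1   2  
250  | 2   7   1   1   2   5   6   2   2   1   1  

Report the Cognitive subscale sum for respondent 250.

5

Respondent 250 raw: 2, 7, 1, 1, 2, 5, 6, 2, 2, 1, 1.
Cognitive items: 3, 5, 8.
Reverse-coded (on a 1–7 scale, reversed = 8 − raw):
  item 3: 1
  item 5: 2
  item 8: 2
Sum = 1 + 2 + 2 = 5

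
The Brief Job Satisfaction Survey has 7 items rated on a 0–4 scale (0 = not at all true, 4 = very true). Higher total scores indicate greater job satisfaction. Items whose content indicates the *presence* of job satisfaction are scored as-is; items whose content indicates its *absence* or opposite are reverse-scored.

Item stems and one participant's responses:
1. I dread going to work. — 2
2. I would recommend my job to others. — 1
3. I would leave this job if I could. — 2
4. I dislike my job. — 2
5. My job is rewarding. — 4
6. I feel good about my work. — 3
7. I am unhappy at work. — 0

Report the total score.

Items 1, 3, 4, 7 describe the absence/opposite of job satisfaction → reverse-score.
on a 0–4 scale, reversed = 4 − raw.
  item 1: 4 − 2 = 2
  item 2: 1
  item 3: 4 − 2 = 2
  item 4: 4 − 2 = 2
  item 5: 4
  item 6: 3
  item 7: 4 − 0 = 4
Total = 2 + 1 + 2 + 2 + 4 + 3 + 4 = 18

18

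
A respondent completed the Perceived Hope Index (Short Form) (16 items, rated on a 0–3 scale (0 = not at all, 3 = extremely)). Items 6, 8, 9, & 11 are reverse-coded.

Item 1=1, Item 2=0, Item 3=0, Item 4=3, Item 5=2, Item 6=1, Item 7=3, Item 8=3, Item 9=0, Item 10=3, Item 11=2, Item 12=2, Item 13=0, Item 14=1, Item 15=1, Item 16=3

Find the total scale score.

25

Reverse-coded items (reversed = (0+3) − raw = 3 − raw):
  item 6: 3 − 1 = 2
  item 8: 3 − 3 = 0
  item 9: 3 − 0 = 3
  item 11: 3 − 2 = 1
After reverse-coding: 1, 0, 0, 3, 2, 2, 3, 0, 3, 3, 1, 2, 0, 1, 1, 3
Total = 1 + 0 + 0 + 3 + 2 + 2 + 3 + 0 + 3 + 3 + 1 + 2 + 0 + 1 + 1 + 3 = 25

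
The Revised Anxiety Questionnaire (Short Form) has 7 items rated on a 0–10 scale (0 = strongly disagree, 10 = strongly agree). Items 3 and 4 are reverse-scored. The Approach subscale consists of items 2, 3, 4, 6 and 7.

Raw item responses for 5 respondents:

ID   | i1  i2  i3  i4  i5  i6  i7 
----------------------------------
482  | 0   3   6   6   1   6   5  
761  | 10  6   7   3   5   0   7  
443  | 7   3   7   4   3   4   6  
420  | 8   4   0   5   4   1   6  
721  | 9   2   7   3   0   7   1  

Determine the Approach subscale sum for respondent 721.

20

Respondent 721 raw: 9, 2, 7, 3, 0, 7, 1.
Approach items: 2, 3, 4, 6, 7.
Reverse-coded (on a 0–10 scale, reversed = 10 − raw):
  item 2: 2
  item 3: 10 − 7 = 3
  item 4: 10 − 3 = 7
  item 6: 7
  item 7: 1
Sum = 2 + 3 + 7 + 7 + 1 = 20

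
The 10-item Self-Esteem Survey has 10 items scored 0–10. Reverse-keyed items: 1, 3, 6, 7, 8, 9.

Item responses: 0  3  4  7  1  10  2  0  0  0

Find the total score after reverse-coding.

55

Reverse-keyed items use 10 − raw:
  item 1: 10 − 0 = 10
  item 3: 10 − 4 = 6
  item 6: 10 − 10 = 0
  item 7: 10 − 2 = 8
  item 8: 10 − 0 = 10
  item 9: 10 − 0 = 10
After reverse-coding: 10, 3, 6, 7, 1, 0, 8, 10, 10, 0
Total = 10 + 3 + 6 + 7 + 1 + 0 + 8 + 10 + 10 + 0 = 55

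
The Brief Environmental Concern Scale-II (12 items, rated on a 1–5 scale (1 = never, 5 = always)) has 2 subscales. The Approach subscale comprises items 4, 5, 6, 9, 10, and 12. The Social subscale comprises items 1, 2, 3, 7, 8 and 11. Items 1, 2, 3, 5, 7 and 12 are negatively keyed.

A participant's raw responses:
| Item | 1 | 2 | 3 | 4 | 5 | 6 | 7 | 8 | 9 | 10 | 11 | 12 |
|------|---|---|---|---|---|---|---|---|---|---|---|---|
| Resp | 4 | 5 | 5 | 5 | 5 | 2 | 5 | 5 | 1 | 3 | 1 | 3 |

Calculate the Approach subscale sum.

Approach items: 4, 5, 6, 9, 10, 12.
Of these, items 5 & 12 are negatively keyed; on a 1–5 scale, reversed = 6 − raw.
  item 4: 5
  item 5: 6 − 5 = 1
  item 6: 2
  item 9: 1
  item 10: 3
  item 12: 6 − 3 = 3
Sum = 5 + 1 + 2 + 1 + 3 + 3 = 15

15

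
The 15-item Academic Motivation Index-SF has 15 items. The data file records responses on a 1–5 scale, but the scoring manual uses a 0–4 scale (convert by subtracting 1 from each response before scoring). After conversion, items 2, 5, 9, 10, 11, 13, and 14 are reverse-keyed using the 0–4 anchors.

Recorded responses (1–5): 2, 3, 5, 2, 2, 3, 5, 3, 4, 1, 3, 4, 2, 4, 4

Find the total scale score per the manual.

36

Convert to 0–4: 1, 2, 4, 1, 1, 2, 4, 2, 3, 0, 2, 3, 1, 3, 3
Reverse-coded (reverse-coded value = 4 − response):
  item 2: 4 − 2 = 2
  item 5: 4 − 1 = 3
  item 9: 4 − 3 = 1
  item 10: 4 − 0 = 4
  item 11: 4 − 2 = 2
  item 13: 4 − 1 = 3
  item 14: 4 − 3 = 1
Scored: 1, 2, 4, 1, 3, 2, 4, 2, 1, 4, 2, 3, 3, 1, 3
Total = 36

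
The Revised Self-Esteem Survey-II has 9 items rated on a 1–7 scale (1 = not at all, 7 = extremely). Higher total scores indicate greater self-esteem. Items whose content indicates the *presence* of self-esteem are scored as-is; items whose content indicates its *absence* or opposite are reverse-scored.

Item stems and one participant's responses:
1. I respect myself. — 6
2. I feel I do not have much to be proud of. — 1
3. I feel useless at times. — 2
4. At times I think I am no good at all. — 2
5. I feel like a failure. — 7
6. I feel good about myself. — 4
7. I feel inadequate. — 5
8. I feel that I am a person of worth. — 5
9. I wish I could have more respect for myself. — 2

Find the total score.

Items 2, 3, 4, 5, 7, 9 describe the absence/opposite of self-esteem → reverse-score.
reverse-coded value = 8 − response.
  item 1: 6
  item 2: 8 − 1 = 7
  item 3: 8 − 2 = 6
  item 4: 8 − 2 = 6
  item 5: 8 − 7 = 1
  item 6: 4
  item 7: 8 − 5 = 3
  item 8: 5
  item 9: 8 − 2 = 6
Total = 6 + 7 + 6 + 6 + 1 + 4 + 3 + 5 + 6 = 44

44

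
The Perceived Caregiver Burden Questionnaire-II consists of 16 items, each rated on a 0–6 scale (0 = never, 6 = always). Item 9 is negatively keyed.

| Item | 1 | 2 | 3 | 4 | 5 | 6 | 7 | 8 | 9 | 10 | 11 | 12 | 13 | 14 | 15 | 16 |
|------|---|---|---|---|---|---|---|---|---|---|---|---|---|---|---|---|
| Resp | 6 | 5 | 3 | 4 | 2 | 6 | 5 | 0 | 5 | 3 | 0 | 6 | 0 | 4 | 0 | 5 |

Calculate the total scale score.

50

Reverse-coded items (reverse-coded value = 6 − response):
  item 9: 6 − 5 = 1
Scored responses: 6, 5, 3, 4, 2, 6, 5, 0, 1, 3, 0, 6, 0, 4, 0, 5
Total = 6 + 5 + 3 + 4 + 2 + 6 + 5 + 0 + 1 + 3 + 0 + 6 + 0 + 4 + 0 + 5 = 50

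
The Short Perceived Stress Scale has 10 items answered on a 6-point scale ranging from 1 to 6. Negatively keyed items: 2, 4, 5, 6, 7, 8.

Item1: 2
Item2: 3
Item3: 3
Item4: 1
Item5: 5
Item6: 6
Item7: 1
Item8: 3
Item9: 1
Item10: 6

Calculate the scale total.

Reversing items 2, 4, 5, 6, 7, & 8 with 7 − raw:
Total = 2 + (7−3) + 3 + (7−1) + (7−5) + (7−6) + (7−1) + (7−3) + 1 + 6
      = 2 + 4 + 3 + 6 + 2 + 1 + 6 + 4 + 1 + 6 = 35

35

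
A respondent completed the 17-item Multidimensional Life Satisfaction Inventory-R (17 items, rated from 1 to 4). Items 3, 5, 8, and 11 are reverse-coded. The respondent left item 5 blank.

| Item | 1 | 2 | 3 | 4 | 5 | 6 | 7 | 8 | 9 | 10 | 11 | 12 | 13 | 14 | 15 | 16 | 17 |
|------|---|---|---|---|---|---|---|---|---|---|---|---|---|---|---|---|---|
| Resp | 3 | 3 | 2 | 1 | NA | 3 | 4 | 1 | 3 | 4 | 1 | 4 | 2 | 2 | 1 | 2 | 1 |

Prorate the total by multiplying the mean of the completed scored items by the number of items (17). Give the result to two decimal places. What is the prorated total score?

Reverse-coded (reverse-coded value = 5 − response):
  item 3: 5 − 2 = 3
  item 8: 5 − 1 = 4
  item 11: 5 − 1 = 4
Completed scored items (16 of 17): 3, 3, 3, 1, 3, 4, 4, 3, 4, 4, 4, 2, 2, 1, 2, 1; sum = 44.
Person mean = 44 / 16 ≈ 2.7500
Prorated total = (44 / 16) × 17 = 46.75 (to 2 dp)

46.75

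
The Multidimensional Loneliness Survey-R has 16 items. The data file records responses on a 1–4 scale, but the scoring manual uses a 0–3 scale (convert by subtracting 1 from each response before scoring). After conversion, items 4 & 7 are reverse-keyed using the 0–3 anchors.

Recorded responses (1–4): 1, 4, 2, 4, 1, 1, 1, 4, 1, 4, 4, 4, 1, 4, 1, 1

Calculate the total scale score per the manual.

22

Convert to 0–3: 0, 3, 1, 3, 0, 0, 0, 3, 0, 3, 3, 3, 0, 3, 0, 0
Reverse-coded (on a 0–3 scale, reversed = 3 − raw):
  item 4: 3 − 3 = 0
  item 7: 3 − 0 = 3
Scored: 0, 3, 1, 0, 0, 0, 3, 3, 0, 3, 3, 3, 0, 3, 0, 0
Total = 22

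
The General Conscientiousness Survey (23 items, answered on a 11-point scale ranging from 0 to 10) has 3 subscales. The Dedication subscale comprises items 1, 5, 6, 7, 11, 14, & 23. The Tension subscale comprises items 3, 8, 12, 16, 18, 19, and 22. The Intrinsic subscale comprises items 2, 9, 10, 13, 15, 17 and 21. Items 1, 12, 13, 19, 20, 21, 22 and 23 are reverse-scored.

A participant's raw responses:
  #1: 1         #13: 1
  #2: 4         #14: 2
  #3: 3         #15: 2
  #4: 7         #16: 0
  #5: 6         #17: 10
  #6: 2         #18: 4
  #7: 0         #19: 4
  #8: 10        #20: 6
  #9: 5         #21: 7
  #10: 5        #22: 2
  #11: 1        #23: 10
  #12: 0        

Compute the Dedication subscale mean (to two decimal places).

2.86

Dedication items: 1, 5, 6, 7, 11, 14, 23.
Of these, items 1 & 23 are reverse-scored; reverse-coded value = 10 − response.
  item 1: 10 − 1 = 9
  item 5: 6
  item 6: 2
  item 7: 0
  item 11: 1
  item 14: 2
  item 23: 10 − 10 = 0
Sum = 9 + 6 + 2 + 0 + 1 + 2 + 0 = 20
Mean = 20 / 7 = 2.86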